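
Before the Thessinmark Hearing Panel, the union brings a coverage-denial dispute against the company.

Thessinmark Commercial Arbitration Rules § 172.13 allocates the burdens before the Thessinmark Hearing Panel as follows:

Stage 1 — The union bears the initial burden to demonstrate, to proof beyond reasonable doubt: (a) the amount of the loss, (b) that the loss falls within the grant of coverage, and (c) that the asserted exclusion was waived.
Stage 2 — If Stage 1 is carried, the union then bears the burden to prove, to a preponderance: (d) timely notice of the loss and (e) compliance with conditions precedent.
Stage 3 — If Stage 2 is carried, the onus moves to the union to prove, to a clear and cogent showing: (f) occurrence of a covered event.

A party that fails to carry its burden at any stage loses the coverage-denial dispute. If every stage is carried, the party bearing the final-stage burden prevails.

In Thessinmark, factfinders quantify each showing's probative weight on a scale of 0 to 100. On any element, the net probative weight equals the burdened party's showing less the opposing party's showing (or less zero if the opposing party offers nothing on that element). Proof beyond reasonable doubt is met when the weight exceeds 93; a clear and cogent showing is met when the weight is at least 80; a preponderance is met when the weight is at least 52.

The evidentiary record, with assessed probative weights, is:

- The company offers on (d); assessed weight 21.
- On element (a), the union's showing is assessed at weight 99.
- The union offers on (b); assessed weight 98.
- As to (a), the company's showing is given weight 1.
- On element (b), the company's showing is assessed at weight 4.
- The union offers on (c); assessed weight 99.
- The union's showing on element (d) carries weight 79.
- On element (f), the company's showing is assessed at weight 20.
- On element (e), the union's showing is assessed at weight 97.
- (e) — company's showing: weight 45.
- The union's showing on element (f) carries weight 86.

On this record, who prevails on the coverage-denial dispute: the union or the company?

company

Stage 1 — burden on union; standard: proof beyond reasonable doubt (weight exceeds 93).
    (a): 99 − 1 = 98 > 93 [met]
    (b): 98 − 4 = 94 > 93 [met]
    (c): 99 > 93 [met]
  Stage 1 carried; the burden remains with the union.
Stage 2 — burden on union; standard: a preponderance (weight is at least 52).
    (d): 79 − 21 = 58 ≥ 52 [met]
    (e): 97 − 45 = 52 ≥ 52 [met]
  Stage 2 carried; the burden remains with the union.
Stage 3 — burden on union; standard: a clear and cogent showing (weight is at least 80).
    (f): 86 − 20 = 66 < 80 [not met]
  Stage 3 not carried; the union fails its burden.
The analysis ends at Stage 3; the company prevails.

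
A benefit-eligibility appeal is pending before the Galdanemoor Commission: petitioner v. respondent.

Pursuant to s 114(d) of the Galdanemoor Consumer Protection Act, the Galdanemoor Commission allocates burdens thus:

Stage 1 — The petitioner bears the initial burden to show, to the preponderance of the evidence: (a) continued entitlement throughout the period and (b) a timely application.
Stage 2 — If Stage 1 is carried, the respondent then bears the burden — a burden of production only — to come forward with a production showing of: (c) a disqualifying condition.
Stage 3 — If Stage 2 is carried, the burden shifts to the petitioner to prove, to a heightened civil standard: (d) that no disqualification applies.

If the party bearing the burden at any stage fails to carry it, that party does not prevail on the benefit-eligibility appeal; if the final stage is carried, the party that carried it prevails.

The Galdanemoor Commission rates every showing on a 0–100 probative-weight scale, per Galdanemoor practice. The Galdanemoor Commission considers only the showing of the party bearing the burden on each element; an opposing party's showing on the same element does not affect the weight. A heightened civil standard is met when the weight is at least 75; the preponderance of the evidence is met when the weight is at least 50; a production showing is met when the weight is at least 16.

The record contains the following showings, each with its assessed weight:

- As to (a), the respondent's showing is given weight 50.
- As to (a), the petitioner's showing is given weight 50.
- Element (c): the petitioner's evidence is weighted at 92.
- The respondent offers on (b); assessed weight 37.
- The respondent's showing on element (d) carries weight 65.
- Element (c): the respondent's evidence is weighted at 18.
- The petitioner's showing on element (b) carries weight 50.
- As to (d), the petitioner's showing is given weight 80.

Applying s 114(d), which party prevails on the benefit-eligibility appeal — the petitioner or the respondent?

Stage 1 — burden on petitioner; standard: the preponderance of the evidence (weight is at least 50).
    (a): 50 (respondent's 50 disregarded) ≥ 50 [met]
    (b): 50 (respondent's 37 disregarded) ≥ 50 [met]
  Stage 1 carried; the burden shifts to the respondent.
Stage 2 — burden on respondent; standard: a production showing (weight is at least 16).
    (c): 18 (petitioner's 92 disregarded) ≥ 16 [met]
  The respondent carries Stage 2; the petitioner now bears the burden.
Stage 3 — burden on petitioner; standard: a heightened civil standard (weight is at least 75).
    (d): 80 (respondent's 65 disregarded) ≥ 75 [met]
  The petitioner carries the last stage.
All stages carried — the petitioner prevails.

petitioner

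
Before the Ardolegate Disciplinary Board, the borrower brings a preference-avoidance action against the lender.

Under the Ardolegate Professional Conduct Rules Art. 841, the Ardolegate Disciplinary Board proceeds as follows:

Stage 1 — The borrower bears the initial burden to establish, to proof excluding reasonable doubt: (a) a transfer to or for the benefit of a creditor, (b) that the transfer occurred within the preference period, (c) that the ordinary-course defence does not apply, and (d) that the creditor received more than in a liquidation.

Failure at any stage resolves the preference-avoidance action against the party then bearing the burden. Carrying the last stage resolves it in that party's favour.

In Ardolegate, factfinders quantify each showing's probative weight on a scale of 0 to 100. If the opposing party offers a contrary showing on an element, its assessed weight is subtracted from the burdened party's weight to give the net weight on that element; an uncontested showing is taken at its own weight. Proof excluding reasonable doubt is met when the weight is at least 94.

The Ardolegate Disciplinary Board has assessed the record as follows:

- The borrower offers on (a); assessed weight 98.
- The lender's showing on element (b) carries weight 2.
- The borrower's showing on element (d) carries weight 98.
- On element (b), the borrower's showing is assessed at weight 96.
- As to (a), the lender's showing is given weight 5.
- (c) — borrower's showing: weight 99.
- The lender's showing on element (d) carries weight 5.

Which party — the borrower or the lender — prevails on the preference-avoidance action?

Stage 1 (borrower, proof excluding reasonable doubt, weight is at least 94): (a) net 98−5=93 < 94 — fails; (b) net 96−2=94 ≥ 94 — meets; (c) 99 ≥ 94 — meets; (d) net 98−5=93 < 94 — fails.
  The borrower does not carry Stage 1.
The lender prevails.

lender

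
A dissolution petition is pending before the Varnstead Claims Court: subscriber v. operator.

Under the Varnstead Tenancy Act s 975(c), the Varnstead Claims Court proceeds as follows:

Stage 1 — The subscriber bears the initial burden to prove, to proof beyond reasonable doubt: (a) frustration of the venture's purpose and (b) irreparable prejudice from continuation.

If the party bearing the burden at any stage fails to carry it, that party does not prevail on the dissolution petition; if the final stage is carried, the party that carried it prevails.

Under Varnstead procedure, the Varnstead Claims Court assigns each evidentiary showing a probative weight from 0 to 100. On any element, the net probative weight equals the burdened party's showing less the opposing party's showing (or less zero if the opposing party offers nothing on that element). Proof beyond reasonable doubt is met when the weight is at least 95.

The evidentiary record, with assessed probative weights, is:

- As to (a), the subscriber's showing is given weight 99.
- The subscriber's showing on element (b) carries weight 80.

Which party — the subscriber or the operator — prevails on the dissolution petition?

Stage 1 — burden on subscriber; standard: proof beyond reasonable doubt (weight is at least 95).
    (a): 99 ≥ 95 [met]
    (b): 80 < 95 [not met]
  The subscriber does not carry Stage 1.
The operator prevails.

operator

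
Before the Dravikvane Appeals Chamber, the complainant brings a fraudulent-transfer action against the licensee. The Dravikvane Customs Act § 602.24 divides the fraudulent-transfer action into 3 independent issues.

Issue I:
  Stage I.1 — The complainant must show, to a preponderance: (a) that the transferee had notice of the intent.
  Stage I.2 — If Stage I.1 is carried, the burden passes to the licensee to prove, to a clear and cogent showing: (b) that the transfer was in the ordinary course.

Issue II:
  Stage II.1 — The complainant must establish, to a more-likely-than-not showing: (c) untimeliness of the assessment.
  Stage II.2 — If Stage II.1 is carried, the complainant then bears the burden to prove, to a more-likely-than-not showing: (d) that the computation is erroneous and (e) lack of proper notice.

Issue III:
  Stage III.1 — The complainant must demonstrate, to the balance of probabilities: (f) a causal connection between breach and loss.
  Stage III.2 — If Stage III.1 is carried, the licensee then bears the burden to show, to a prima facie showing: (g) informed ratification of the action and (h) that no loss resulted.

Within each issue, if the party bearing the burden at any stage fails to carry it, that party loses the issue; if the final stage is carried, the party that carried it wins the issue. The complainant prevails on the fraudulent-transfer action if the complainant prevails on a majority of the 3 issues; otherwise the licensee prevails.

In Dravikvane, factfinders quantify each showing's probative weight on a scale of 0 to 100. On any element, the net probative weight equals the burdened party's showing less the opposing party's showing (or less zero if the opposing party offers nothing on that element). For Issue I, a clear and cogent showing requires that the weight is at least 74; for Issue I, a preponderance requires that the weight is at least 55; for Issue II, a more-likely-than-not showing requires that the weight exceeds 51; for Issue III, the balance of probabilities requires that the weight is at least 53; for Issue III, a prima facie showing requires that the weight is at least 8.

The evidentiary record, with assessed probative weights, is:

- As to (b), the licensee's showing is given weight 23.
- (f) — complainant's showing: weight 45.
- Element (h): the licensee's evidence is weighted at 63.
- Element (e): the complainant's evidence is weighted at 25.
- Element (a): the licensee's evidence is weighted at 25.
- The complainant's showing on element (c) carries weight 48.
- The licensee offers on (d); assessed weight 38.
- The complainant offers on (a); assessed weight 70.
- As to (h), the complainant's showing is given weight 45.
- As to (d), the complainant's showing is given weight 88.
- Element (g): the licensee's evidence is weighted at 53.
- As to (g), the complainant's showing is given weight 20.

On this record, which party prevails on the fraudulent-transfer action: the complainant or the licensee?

— Issue I —
Stage I.1 (complainant, a preponderance, weight is at least 55): (a) net 70−25=45 < 55 — fails.
  Not every element is met, so the complainant fails to carry Stage I.1.
So the licensee prevails on this issue.
— Issue II —
At Stage II.1 the complainant must meet a more-likely-than-not showing (weight exceeds 51): on (c) the weight is 48, which does not exceed 51, so (c) does not meet the standard.
  Stage II.1 not carried; the complainant fails its burden.
The analysis ends at Stage II.1; the licensee prevails on this issue.
— Issue III —
Stage III.1 — burden on complainant; standard: the balance of probabilities (weight is at least 53).
    (f): 45 < 53 [not met]
  Stage III.1 not carried; the complainant fails its burden.
The analysis ends at Stage III.1; the licensee prevails on this issue.
Per-issue: Issue I → licensee; Issue II → licensee; Issue III → licensee. The complainant must prevail on a majority of issues; overall, the licensee prevails.

licensee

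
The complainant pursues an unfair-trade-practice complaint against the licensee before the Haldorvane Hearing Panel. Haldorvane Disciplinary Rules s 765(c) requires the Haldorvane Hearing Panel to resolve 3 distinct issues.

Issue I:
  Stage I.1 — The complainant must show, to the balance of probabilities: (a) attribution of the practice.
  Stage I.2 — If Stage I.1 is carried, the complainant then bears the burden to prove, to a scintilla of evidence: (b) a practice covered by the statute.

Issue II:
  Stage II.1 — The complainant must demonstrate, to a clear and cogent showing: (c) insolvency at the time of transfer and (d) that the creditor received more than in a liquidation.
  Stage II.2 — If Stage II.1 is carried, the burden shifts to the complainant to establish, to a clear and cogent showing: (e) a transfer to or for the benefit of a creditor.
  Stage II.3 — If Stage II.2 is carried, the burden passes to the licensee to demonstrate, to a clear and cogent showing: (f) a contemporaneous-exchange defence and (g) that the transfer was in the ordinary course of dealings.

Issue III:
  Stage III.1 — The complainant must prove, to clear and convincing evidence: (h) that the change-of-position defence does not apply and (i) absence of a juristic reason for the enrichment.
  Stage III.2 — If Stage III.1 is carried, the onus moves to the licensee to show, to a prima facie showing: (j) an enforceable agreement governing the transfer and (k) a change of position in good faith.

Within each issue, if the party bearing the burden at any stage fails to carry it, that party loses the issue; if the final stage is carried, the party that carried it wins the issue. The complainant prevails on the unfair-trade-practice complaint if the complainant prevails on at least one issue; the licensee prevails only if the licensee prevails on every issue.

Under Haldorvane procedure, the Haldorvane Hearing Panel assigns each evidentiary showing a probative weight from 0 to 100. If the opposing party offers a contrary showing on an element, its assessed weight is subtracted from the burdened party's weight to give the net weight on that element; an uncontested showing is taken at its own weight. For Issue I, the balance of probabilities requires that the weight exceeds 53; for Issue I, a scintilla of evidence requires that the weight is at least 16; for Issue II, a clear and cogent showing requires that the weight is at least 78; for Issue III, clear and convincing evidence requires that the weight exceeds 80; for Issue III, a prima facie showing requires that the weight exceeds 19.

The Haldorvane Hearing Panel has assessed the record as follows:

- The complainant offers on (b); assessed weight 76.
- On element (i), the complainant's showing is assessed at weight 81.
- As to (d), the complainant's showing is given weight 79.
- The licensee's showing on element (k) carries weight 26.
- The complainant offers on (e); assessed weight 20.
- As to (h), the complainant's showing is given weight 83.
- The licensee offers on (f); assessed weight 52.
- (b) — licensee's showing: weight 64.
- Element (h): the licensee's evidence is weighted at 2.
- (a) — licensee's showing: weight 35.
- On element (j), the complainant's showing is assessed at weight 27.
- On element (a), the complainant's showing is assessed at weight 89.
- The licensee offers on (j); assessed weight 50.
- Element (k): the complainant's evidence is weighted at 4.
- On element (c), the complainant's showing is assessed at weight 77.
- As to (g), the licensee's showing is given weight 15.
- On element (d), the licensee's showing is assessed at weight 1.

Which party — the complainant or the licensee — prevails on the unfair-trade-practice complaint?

licensee

— Issue I —
At Stage I.1 the complainant must meet the balance of probabilities (weight exceeds 53): on (a) the weight is 89 less the opposing 35 gives net 54, which does exceed 53, so (a) meets the standard.
  Stage I.1 carried; the burden remains with the complainant.
At Stage I.2 the complainant must meet a scintilla of evidence (weight is at least 16): on (b) the weight is 76 less the opposing 64 gives net 12, < 16, so (b) does not meet the standard.
  The complainant does not carry Stage I.2.
The licensee prevails on this issue.
— Issue II —
Stage II.1 (complainant, a clear and cogent showing, weight is at least 78): (c) 77 < 78 — fails; (d) net 79−1=78 ≥ 78 — meets.
  Stage II.1 not carried; the complainant fails its burden.
The analysis ends at Stage II.1; the licensee prevails on this issue.
— Issue III —
Stage III.1 — burden on complainant; standard: clear and convincing evidence (weight exceeds 80).
    (h): 83 − 2 = 81 > 80 [met]
    (i): 81 > 80 [met]
  Stage III.1 carried; the burden shifts to the licensee.
Stage III.2 — burden on licensee; standard: a prima facie showing (weight exceeds 19).
    (j): 50 − 27 = 23 > 19 [met]
    (k): 26 − 4 = 22 > 19 [met]
  The licensee carries the last stage.
With every stage satisfied, the licensee prevails on this issue.
Per-issue: Issue I → licensee; Issue II → licensee; Issue III → licensee. The complainant must prevail on at least one issue; overall, the licensee prevails.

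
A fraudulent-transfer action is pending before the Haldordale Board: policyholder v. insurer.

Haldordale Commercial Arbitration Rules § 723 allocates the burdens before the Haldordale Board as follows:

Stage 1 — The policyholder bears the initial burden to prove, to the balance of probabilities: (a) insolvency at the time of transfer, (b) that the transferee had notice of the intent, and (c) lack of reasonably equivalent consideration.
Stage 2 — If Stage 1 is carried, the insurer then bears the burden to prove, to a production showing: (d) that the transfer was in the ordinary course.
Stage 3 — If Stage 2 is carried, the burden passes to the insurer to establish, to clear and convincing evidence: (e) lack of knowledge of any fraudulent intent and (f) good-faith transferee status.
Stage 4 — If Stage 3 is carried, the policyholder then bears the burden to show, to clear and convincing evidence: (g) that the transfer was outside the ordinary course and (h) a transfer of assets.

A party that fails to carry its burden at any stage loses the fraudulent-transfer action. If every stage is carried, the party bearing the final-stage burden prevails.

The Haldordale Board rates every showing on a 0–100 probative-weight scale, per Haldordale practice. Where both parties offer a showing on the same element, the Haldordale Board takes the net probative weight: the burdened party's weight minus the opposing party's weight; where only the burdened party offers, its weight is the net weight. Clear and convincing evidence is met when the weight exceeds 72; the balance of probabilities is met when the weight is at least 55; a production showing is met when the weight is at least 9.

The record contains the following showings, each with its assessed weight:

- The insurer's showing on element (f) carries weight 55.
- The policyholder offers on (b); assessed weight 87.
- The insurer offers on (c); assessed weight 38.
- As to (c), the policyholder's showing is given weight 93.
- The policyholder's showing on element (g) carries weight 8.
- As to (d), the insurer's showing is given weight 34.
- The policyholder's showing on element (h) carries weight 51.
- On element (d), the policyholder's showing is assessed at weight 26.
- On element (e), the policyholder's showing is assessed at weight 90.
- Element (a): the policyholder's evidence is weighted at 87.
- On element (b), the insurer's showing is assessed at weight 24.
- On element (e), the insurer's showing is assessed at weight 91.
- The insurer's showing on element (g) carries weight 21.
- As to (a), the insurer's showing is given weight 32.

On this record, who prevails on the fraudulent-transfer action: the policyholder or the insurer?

policyholder

At Stage 1 the policyholder must meet the balance of probabilities (weight is at least 55): on (a) the weight is 87 less the opposing 32 gives net 55, which does reach 55, so (a) meets the standard; on (b) the weight is 87 less the opposing 24 gives net 63, which does reach 55, so (b) meets the standard; on (c) the weight is 93 less the opposing 38 gives net 55, ≥ 55, so (c) meets the standard.
  All elements met. The burden passes to the insurer.
At Stage 2 the insurer must meet a production showing (weight is at least 9): on (d) the weight is 34 less the opposing 26 gives net 8, < 9, so (d) does not meet the standard.
  Stage 2 not carried; the insurer fails its burden.
So the policyholder prevails.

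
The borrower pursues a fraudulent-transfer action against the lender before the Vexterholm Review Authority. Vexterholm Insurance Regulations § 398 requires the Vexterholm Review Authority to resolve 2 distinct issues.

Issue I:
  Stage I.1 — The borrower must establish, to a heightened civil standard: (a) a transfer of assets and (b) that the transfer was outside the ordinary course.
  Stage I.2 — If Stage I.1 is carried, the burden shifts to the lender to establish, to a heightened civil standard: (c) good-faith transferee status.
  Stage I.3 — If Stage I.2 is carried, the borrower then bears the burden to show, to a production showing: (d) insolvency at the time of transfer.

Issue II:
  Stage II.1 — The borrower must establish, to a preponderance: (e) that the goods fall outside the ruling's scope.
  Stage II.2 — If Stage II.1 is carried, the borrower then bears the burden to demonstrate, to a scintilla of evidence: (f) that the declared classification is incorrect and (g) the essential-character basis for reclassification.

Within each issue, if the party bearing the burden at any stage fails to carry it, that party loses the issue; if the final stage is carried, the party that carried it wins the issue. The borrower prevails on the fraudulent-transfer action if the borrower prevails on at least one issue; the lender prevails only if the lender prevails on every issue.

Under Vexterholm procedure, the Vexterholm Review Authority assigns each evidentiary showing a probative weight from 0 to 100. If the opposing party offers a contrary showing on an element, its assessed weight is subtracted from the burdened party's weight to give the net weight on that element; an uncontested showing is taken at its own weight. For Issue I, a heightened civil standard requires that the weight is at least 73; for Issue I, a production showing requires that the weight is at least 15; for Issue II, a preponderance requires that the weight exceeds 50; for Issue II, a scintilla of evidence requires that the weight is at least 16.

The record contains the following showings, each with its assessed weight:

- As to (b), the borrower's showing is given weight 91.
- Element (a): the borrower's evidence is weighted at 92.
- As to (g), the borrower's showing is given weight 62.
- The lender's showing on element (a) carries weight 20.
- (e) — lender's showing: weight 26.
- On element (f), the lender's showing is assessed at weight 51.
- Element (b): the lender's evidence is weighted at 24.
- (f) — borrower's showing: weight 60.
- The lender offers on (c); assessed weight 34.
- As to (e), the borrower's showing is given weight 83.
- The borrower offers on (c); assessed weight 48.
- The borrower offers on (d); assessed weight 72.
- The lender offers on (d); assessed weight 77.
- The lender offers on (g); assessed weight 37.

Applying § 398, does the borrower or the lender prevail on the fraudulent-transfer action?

lender

— Issue I —
Stage I.1 (borrower, a heightened civil standard, weight is at least 73): (a) net 92−20=72 < 73 — fails; (b) net 91−24=67 < 73 — fails.
  Not every element is met, so the borrower fails to carry Stage I.1.
So the lender prevails on this issue.
— Issue II —
Stage II.1 — burden on borrower; standard: a preponderance (weight exceeds 50).
    (e): 83 − 26 = 57 > 50 [met]
  Stage II.1 is satisfied; the borrower continues to bear the burden.
Stage II.2 — burden on borrower; standard: a scintilla of evidence (weight is at least 16).
    (f): 60 − 51 = 9 < 16 [not met]
    (g): 62 − 37 = 25 ≥ 16 [met]
  The borrower does not carry Stage II.2.
So the lender prevails on this issue.
Per-issue: Issue I → lender; Issue II → lender. The borrower must prevail on at least one issue; overall, the lender prevails.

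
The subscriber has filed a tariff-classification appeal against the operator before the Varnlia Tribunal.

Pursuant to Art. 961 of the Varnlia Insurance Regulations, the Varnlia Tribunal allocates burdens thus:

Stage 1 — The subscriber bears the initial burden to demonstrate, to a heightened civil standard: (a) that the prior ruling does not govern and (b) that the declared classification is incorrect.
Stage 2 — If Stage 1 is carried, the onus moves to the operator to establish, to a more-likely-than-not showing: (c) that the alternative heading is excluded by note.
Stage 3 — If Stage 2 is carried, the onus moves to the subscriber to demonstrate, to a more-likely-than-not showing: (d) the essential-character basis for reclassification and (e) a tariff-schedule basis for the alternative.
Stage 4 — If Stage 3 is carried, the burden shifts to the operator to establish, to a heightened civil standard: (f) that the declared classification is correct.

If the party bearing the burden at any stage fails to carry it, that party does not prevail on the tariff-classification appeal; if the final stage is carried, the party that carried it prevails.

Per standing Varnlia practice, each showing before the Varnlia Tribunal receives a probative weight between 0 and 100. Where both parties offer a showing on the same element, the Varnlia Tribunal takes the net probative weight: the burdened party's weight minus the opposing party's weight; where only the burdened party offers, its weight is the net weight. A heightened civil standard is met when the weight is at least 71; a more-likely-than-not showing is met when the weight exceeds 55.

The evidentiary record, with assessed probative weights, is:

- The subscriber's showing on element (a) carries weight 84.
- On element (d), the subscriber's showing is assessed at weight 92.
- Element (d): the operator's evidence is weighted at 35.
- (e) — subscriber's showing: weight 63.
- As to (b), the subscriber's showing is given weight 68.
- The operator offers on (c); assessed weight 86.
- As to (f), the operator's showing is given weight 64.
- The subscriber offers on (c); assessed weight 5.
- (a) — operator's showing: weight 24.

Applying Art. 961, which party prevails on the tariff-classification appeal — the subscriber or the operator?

operator

Stage 1 — burden on subscriber; standard: a heightened civil standard (weight is at least 71).
    (a): 84 − 24 = 60 < 71 [not met]
    (b): 68 < 71 [not met]
  The subscriber does not carry Stage 1.
So the operator prevails.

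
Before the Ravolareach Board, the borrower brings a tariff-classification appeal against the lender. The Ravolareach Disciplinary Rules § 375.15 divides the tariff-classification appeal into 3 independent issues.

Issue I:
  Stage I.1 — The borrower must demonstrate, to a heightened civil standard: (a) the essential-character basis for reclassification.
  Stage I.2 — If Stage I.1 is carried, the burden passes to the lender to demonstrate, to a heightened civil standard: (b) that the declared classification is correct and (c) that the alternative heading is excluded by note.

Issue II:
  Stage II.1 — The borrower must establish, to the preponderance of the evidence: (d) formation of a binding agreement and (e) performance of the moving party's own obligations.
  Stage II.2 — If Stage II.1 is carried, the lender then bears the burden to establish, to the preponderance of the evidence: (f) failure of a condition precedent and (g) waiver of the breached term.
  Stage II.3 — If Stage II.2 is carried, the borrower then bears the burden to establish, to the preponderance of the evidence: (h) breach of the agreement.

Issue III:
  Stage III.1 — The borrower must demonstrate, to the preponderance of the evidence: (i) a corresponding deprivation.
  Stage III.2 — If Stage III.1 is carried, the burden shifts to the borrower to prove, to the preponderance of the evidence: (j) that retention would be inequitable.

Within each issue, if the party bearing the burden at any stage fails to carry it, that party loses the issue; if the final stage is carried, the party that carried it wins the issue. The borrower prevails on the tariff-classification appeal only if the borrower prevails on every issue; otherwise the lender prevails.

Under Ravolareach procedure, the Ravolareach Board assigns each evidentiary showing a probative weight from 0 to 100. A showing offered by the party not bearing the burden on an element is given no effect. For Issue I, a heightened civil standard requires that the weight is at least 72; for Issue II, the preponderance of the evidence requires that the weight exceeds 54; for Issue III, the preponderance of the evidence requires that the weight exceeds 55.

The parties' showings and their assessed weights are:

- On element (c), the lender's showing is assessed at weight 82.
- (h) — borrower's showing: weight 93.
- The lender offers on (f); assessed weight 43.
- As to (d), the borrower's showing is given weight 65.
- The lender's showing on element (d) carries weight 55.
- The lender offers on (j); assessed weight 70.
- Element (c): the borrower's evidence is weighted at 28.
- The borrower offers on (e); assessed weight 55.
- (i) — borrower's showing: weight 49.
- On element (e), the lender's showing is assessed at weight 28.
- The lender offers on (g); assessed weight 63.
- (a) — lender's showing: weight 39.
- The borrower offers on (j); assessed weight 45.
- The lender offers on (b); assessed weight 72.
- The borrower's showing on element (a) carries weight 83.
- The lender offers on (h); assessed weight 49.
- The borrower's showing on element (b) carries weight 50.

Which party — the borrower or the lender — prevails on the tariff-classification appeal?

lender

— Issue I —
Stage I.1 (borrower, a heightened civil standard, weight is at least 72): (a) 83 (lender's 39 disregarded) ≥ 72 — meets.
  All elements met. The burden passes to the lender.
Stage I.2 (lender, a heightened civil standard, weight is at least 72): (b) 72 (borrower's 50 disregarded) ≥ 72 — meets; (c) 82 (borrower's 28 disregarded) ≥ 72 — meets.
  All elements met at the final stage.
With every stage satisfied, the lender prevails on this issue.
— Issue II —
Stage II.1 — burden on borrower; standard: the preponderance of the evidence (weight exceeds 54).
    (d): 65 (lender's 55 disregarded) > 54 [met]
    (e): 55 (lender's 28 disregarded) > 54 [met]
  Stage II.1 carried; the burden shifts to the lender.
Stage II.2 — burden on lender; standard: the preponderance of the evidence (weight exceeds 54).
    (f): 43 ≤ 54 [not met]
    (g): 63 > 54 [met]
  Not every element is met, so the lender fails to carry Stage II.2.
The analysis ends at Stage II.2; the borrower prevails on this issue.
— Issue III —
At Stage III.1 the borrower must meet the preponderance of the evidence (weight exceeds 55): on (i) the weight is 49, which does not exceed 55, so (i) does not meet the standard.
  The borrower does not carry Stage III.1.
The lender prevails on this issue.
Per-issue: Issue I → lender; Issue II → borrower; Issue III → lender. The borrower must prevail on every issue; overall, the lender prevails.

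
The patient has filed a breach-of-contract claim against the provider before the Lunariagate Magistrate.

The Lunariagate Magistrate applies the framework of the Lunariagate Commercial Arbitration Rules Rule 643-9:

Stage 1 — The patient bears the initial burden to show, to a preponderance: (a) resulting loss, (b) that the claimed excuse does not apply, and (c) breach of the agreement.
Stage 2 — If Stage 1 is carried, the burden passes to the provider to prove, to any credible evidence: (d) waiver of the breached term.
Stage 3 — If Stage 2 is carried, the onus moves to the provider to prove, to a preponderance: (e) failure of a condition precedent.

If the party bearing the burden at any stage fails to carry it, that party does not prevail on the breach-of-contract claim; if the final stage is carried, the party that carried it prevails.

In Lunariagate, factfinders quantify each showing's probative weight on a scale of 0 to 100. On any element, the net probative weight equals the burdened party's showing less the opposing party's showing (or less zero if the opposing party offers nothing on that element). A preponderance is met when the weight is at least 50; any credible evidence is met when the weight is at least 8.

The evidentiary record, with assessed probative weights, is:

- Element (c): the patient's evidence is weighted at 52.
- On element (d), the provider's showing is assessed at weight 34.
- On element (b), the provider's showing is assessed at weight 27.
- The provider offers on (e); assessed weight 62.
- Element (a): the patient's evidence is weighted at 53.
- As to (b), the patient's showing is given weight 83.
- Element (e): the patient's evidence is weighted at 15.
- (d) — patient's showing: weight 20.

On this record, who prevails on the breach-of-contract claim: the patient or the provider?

Stage 1 — burden on patient; standard: a preponderance (weight is at least 50).
    (a): 53 ≥ 50 [met]
    (b): 83 − 27 = 56 ≥ 50 [met]
    (c): 52 ≥ 50 [met]
  Stage 1 carried; the burden shifts to the provider.
Stage 2 — burden on provider; standard: any credible evidence (weight is at least 8).
    (d): 34 − 20 = 14 ≥ 8 [met]
  All elements met. The provider retains the burden for Stage 3.
Stage 3 — burden on provider; standard: a preponderance (weight is at least 50).
    (e): 62 − 15 = 47 < 50 [not met]
  Stage 3 not carried; the provider fails its burden.
So the patient prevails.

patient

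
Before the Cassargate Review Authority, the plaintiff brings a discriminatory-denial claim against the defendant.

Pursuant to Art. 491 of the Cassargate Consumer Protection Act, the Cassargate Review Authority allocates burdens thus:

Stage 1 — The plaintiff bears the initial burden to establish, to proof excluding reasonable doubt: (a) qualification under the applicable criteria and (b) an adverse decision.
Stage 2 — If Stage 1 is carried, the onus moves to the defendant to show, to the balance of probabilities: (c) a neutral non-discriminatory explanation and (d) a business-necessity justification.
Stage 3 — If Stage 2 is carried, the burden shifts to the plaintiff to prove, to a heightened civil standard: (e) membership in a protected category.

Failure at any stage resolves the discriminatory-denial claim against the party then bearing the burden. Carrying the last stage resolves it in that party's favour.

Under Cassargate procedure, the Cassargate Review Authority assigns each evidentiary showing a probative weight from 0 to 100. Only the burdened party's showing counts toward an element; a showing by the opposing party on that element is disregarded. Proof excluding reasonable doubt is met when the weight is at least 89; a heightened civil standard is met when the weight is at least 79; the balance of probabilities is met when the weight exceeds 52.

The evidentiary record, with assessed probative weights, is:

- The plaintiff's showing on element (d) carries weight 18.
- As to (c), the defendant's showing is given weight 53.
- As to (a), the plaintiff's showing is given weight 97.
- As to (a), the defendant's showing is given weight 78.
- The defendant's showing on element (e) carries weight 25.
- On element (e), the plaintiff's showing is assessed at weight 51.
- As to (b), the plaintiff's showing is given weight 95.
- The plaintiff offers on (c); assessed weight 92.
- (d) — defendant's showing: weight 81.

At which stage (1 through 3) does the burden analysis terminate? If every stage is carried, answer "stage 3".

stage 3

Stage 1 — burden on plaintiff; standard: proof excluding reasonable doubt (weight is at least 89).
    (a): 97 (defendant's 78 disregarded) ≥ 89 [met]
    (b): 95 ≥ 89 [met]
  Stage 1 is satisfied; the onus moves to the defendant.
Stage 2 — burden on defendant; standard: the balance of probabilities (weight exceeds 52).
    (c): 53 (plaintiff's 92 disregarded) > 52 [met]
    (d): 81 (plaintiff's 18 disregarded) > 52 [met]
  Stage 2 is satisfied; the onus moves to the plaintiff.
Stage 3 — burden on plaintiff; standard: a heightened civil standard (weight is at least 79).
    (e): 51 (defendant's 25 disregarded) < 79 [not met]
  Stage 3 not carried; the plaintiff fails its burden.
The analysis ends at Stage 3; the defendant prevails.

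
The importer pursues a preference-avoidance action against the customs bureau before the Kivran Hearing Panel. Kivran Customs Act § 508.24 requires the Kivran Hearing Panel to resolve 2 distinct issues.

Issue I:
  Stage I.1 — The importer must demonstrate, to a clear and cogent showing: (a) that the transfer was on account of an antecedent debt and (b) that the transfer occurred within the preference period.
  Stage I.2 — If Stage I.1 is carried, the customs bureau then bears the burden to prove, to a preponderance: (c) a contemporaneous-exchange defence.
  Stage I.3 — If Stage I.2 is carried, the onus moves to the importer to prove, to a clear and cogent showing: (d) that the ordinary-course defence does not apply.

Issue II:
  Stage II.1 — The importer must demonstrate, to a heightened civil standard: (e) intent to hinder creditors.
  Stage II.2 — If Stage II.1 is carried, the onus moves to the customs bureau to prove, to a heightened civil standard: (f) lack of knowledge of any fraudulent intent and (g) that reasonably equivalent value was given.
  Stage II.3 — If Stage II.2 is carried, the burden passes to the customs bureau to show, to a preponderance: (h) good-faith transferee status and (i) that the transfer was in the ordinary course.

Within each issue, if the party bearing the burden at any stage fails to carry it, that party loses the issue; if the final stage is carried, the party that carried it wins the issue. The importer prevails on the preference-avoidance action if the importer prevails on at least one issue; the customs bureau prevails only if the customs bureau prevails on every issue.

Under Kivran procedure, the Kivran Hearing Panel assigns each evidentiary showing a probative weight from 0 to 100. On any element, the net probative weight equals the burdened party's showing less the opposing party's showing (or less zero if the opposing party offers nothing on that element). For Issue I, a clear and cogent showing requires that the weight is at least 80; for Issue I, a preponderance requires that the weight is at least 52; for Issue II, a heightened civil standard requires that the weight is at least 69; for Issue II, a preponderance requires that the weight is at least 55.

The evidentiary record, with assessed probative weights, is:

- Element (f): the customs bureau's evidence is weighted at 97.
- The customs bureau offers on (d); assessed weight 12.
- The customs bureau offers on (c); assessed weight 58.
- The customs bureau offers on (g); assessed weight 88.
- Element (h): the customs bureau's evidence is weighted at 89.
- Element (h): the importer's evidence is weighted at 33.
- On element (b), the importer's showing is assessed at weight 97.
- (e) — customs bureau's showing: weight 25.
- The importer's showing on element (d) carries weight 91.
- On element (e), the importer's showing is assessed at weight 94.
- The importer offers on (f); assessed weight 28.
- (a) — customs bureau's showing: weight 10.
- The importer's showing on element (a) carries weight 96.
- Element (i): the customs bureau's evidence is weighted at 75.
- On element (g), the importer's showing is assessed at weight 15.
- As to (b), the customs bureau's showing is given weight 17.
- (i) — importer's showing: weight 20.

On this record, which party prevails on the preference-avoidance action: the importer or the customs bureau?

— Issue I —
Stage I.1 (importer, a clear and cogent showing, weight is at least 80): (a) net 96−10=86 ≥ 80 — meets; (b) net 97−17=80 ≥ 80 — meets.
  The importer carries Stage I.1; the customs bureau now bears the burden.
Stage I.2 (customs bureau, a preponderance, weight is at least 52): (c) 58 ≥ 52 — meets.
  Stage I.2 is satisfied; the onus moves to the importer.
Stage I.3 (importer, a clear and cogent showing, weight is at least 80): (d) net 91−12=79 < 80 — fails.
  Not every element is met, so the importer fails to carry Stage I.3.
So the customs bureau prevails on this issue.
— Issue II —
At Stage II.1 the importer must meet a heightened civil standard (weight is at least 69): on (e) the weight is 94 less the opposing 25 gives net 69, which does reach 69, so (e) meets the standard.
  Stage II.1 is satisfied; the onus moves to the customs bureau.
At Stage II.2 the customs bureau must meet a heightened civil standard (weight is at least 69): on (f) the weight is 97 less the opposing 28 gives net 69, ≥ 69, so (f) meets the standard; on (g) the weight is 88 less the opposing 15 gives net 73, which does reach 69, so (g) meets the standard.
  Stage II.2 carried; the burden remains with the customs bureau.
At Stage II.3 the customs bureau must meet a preponderance (weight is at least 55): on (h) the weight is 89 less the opposing 33 gives net 56, ≥ 55, so (h) meets the standard; on (i) the weight is 75 less the opposing 20 gives net 55, which does reach 55, so (i) meets the standard.
  The customs bureau carries the last stage.
With every stage satisfied, the customs bureau prevails on this issue.
Per-issue: Issue I → customs bureau; Issue II → customs bureau. The importer must prevail on at least one issue; overall, the customs bureau prevails.

customs bureau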